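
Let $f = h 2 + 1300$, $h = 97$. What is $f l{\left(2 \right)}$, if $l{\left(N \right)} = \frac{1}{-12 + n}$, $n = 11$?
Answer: $-1494$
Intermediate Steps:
$l{\left(N \right)} = -1$ ($l{\left(N \right)} = \frac{1}{-12 + 11} = \frac{1}{-1} = -1$)
$f = 1494$ ($f = 97 \cdot 2 + 1300 = 194 + 1300 = 1494$)
$f l{\left(2 \right)} = 1494 \left(-1\right) = -1494$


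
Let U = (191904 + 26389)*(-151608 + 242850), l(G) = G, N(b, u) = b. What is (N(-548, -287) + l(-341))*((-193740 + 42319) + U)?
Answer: -17706513913165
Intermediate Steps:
U = 19917489906 (U = 218293*91242 = 19917489906)
(N(-548, -287) + l(-341))*((-193740 + 42319) + U) = (-548 - 341)*((-193740 + 42319) + 19917489906) = -889*(-151421 + 19917489906) = -889*19917338485 = -17706513913165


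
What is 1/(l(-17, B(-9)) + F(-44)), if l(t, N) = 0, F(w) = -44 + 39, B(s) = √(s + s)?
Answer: -⅕ ≈ -0.20000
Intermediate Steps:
B(s) = √2*√s (B(s) = √(2*s) = √2*√s)
F(w) = -5
1/(l(-17, B(-9)) + F(-44)) = 1/(0 - 5) = 1/(-5) = -⅕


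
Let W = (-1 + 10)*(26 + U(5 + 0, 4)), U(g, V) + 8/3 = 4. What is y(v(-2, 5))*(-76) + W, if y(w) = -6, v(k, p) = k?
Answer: 702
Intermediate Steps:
U(g, V) = 4/3 (U(g, V) = -8/3 + 4 = 4/3)
W = 246 (W = (-1 + 10)*(26 + 4/3) = 9*(82/3) = 246)
y(v(-2, 5))*(-76) + W = -6*(-76) + 246 = 456 + 246 = 702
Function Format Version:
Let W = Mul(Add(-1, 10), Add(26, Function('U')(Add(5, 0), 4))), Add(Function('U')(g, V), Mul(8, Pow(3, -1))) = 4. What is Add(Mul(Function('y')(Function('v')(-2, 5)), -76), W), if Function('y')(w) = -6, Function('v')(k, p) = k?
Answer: 702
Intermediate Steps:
Function('U')(g, V) = Rational(4, 3) (Function('U')(g, V) = Add(Rational(-8, 3), 4) = Rational(4, 3))
W = 246 (W = Mul(Add(-1, 10), Add(26, Rational(4, 3))) = Mul(9, Rational(82, 3)) = 246)
Add(Mul(Function('y')(Function('v')(-2, 5)), -76), W) = Add(Mul(-6, -76), 246) = Add(456, 246) = 702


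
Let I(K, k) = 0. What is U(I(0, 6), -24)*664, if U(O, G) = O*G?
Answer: 0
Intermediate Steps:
U(O, G) = G*O
U(I(0, 6), -24)*664 = -24*0*664 = 0*664 = 0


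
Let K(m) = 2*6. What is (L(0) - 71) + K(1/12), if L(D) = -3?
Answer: -62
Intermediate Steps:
K(m) = 12
(L(0) - 71) + K(1/12) = (-3 - 71) + 12 = -74 + 12 = -62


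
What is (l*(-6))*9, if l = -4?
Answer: 216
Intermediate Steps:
(l*(-6))*9 = -4*(-6)*9 = 24*9 = 216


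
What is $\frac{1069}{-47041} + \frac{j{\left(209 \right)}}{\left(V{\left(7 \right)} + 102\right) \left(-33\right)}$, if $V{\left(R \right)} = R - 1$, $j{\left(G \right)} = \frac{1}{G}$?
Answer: $- \frac{796319485}{35039711916} \approx -0.022726$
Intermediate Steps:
$V{\left(R \right)} = -1 + R$
$\frac{1069}{-47041} + \frac{j{\left(209 \right)}}{\left(V{\left(7 \right)} + 102\right) \left(-33\right)} = \frac{1069}{-47041} + \frac{1}{209 \left(\left(-1 + 7\right) + 102\right) \left(-33\right)} = 1069 \left(- \frac{1}{47041}\right) + \frac{1}{209 \left(6 + 102\right) \left(-33\right)} = - \frac{1069}{47041} + \frac{1}{209 \cdot 108 \left(-33\right)} = - \frac{1069}{47041} + \frac{1}{209 \left(-3564\right)} = - \frac{1069}{47041} + \frac{1}{209} \left(- \frac{1}{3564}\right) = - \frac{1069}{47041} - \frac{1}{744876} = - \frac{796319485}{35039711916}$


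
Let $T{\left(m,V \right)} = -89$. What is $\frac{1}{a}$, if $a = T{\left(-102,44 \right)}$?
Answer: $- \frac{1}{89} \approx -0.011236$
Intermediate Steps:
$a = -89$
$\frac{1}{a} = \frac{1}{-89} = - \frac{1}{89}$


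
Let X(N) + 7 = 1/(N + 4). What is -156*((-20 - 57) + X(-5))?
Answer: 13260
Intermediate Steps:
X(N) = -7 + 1/(4 + N) (X(N) = -7 + 1/(N + 4) = -7 + 1/(4 + N))
-156*((-20 - 57) + X(-5)) = -156*((-20 - 57) + (-27 - 7*(-5))/(4 - 5)) = -156*(-77 + (-27 + 35)/(-1)) = -156*(-77 - 1*8) = -156*(-77 - 8) = -156*(-85) = 13260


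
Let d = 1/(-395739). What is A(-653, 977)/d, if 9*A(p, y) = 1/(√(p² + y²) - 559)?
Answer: -1890753/82189 - 43971*√1380938/1068457 ≈ -71.366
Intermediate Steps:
d = -1/395739 ≈ -2.5269e-6
A(p, y) = 1/(9*(-559 + √(p² + y²))) (A(p, y) = 1/(9*(√(p² + y²) - 559)) = 1/(9*(-559 + √(p² + y²))))
A(-653, 977)/d = (1/(9*(-559 + √((-653)² + 977²))))/(-1/395739) = (1/(9*(-559 + √(426409 + 954529))))*(-395739) = (1/(9*(-559 + √1380938)))*(-395739) = -43971/(-559 + √1380938)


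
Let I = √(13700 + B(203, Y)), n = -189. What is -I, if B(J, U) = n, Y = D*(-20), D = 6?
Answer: -√13511 ≈ -116.24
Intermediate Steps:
Y = -120 (Y = 6*(-20) = -120)
B(J, U) = -189
I = √13511 (I = √(13700 - 189) = √13511 ≈ 116.24)
-I = -√13511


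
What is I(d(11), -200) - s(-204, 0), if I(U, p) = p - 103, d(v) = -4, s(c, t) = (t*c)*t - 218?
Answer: -85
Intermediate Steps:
s(c, t) = -218 + c*t**2 (s(c, t) = (c*t)*t - 218 = c*t**2 - 218 = -218 + c*t**2)
I(U, p) = -103 + p
I(d(11), -200) - s(-204, 0) = (-103 - 200) - (-218 - 204*0**2) = -303 - (-218 - 204*0) = -303 - (-218 + 0) = -303 - 1*(-218) = -303 + 218 = -85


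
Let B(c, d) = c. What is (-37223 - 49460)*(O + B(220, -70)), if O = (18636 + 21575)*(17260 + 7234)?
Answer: -85376553178082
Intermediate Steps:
O = 984928234 (O = 40211*24494 = 984928234)
(-37223 - 49460)*(O + B(220, -70)) = (-37223 - 49460)*(984928234 + 220) = -86683*984928454 = -85376553178082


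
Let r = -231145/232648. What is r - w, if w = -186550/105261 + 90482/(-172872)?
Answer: 2524015164509/1938379630824 ≈ 1.3021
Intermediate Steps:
r = -231145/232648 (r = -231145*1/232648 = -231145/232648 ≈ -0.99354)
w = -76508237/33327252 (w = -186550*1/105261 + 90482*(-1/172872) = -14350/8097 - 6463/12348 = -76508237/33327252 ≈ -2.2957)
r - w = -231145/232648 - 1*(-76508237/33327252) = -231145/232648 + 76508237/33327252 = 2524015164509/1938379630824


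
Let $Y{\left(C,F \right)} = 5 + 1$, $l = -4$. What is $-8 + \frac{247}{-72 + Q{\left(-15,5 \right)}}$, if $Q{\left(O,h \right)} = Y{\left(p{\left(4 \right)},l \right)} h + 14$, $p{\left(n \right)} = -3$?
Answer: $- \frac{471}{28} \approx -16.821$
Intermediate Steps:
$Y{\left(C,F \right)} = 6$
$Q{\left(O,h \right)} = 14 + 6 h$ ($Q{\left(O,h \right)} = 6 h + 14 = 14 + 6 h$)
$-8 + \frac{247}{-72 + Q{\left(-15,5 \right)}} = -8 + \frac{247}{-72 + \left(14 + 6 \cdot 5\right)} = -8 + \frac{247}{-72 + \left(14 + 30\right)} = -8 + \frac{247}{-72 + 44} = -8 + \frac{247}{-28} = -8 + 247 \left(- \frac{1}{28}\right) = -8 - \frac{247}{28} = - \frac{471}{28}$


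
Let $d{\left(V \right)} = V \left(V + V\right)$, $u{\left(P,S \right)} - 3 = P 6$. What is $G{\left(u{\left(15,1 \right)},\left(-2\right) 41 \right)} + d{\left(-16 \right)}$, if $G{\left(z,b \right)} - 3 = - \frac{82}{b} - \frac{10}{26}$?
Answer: $\frac{6703}{13} \approx 515.62$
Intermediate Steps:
$u{\left(P,S \right)} = 3 + 6 P$ ($u{\left(P,S \right)} = 3 + P 6 = 3 + 6 P$)
$G{\left(z,b \right)} = \frac{34}{13} - \frac{82}{b}$ ($G{\left(z,b \right)} = 3 - \left(\frac{5}{13} + \frac{82}{b}\right) = \frac{34}{13} - \frac{82}{b}$)
$d{\left(V \right)} = 2 V^{2}$ ($d{\left(V \right)} = V 2 V = 2 V^{2}$)
$G{\left(u{\left(15,1 \right)},\left(-2\right) 41 \right)} + d{\left(-16 \right)} = \left(\frac{34}{13} - \frac{82}{\left(-2\right) 41}\right) + 2 \left(-16\right)^{2} = \left(\frac{34}{13} - \frac{82}{-82}\right) + 2 \cdot 256 = \left(\frac{34}{13} - -1\right) + 512 = \left(\frac{34}{13} + 1\right) + 512 = \frac{47}{13} + 512 = \frac{6703}{13}$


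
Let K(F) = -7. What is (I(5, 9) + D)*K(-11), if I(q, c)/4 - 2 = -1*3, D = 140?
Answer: -952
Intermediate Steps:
I(q, c) = -4 (I(q, c) = 8 + 4*(-1*3) = 8 + 4*(-3) = 8 - 12 = -4)
(I(5, 9) + D)*K(-11) = (-4 + 140)*(-7) = 136*(-7) = -952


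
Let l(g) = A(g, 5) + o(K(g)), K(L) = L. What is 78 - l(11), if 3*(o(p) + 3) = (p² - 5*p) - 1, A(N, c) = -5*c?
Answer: 253/3 ≈ 84.333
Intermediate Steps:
o(p) = -10/3 - 5*p/3 + p²/3 (o(p) = -3 + ((p² - 5*p) - 1)/3 = -3 + (-1 + p² - 5*p)/3 = -3 + (-⅓ - 5*p/3 + p²/3) = -10/3 - 5*p/3 + p²/3)
l(g) = -85/3 - 5*g/3 + g²/3 (l(g) = -5*5 + (-10/3 - 5*g/3 + g²/3) = -25 + (-10/3 - 5*g/3 + g²/3) = -85/3 - 5*g/3 + g²/3)
78 - l(11) = 78 - (-85/3 - 5/3*11 + (⅓)*11²) = 78 - (-85/3 - 55/3 + (⅓)*121) = 78 - (-85/3 - 55/3 + 121/3) = 78 - 1*(-19/3) = 78 + 19/3 = 253/3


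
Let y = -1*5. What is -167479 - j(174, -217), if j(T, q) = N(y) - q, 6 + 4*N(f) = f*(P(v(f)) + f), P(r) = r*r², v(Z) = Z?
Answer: -167857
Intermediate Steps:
y = -5
P(r) = r³
N(f) = -3/2 + f*(f + f³)/4 (N(f) = -3/2 + (f*(f³ + f))/4 = -3/2 + (f*(f + f³))/4 = -3/2 + f*(f + f³)/4)
j(T, q) = 161 - q (j(T, q) = (-3/2 + (¼)*(-5)² + (¼)*(-5)⁴) - q = (-3/2 + (¼)*25 + (¼)*625) - q = (-3/2 + 25/4 + 625/4) - q = 161 - q)
-167479 - j(174, -217) = -167479 - (161 - 1*(-217)) = -167479 - (161 + 217) = -167479 - 1*378 = -167479 - 378 = -167857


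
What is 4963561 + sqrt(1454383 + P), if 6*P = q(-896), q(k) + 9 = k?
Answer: 4963561 + sqrt(52352358)/6 ≈ 4.9648e+6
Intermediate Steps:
q(k) = -9 + k
P = -905/6 (P = (-9 - 896)/6 = (1/6)*(-905) = -905/6 ≈ -150.83)
4963561 + sqrt(1454383 + P) = 4963561 + sqrt(1454383 - 905/6) = 4963561 + sqrt(8725393/6) = 4963561 + sqrt(52352358)/6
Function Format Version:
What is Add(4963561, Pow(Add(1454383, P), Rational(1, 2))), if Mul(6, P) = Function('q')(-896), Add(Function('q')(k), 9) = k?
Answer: Add(4963561, Mul(Rational(1, 6), Pow(52352358, Rational(1, 2)))) ≈ 4.9648e+6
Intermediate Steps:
Function('q')(k) = Add(-9, k)
P = Rational(-905, 6) (P = Mul(Rational(1, 6), Add(-9, -896)) = Mul(Rational(1, 6), -905) = Rational(-905, 6) ≈ -150.83)
Add(4963561, Pow(Add(1454383, P), Rational(1, 2))) = Add(4963561, Pow(Add(1454383, Rational(-905, 6)), Rational(1, 2))) = Add(4963561, Pow(Rational(8725393, 6), Rational(1, 2))) = Add(4963561, Mul(Rational(1, 6), Pow(52352358, Rational(1, 2))))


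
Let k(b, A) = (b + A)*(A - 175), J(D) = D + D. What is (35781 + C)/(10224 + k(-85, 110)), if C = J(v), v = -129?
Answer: 35523/8599 ≈ 4.1311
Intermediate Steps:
J(D) = 2*D
C = -258 (C = 2*(-129) = -258)
k(b, A) = (-175 + A)*(A + b) (k(b, A) = (A + b)*(-175 + A) = (-175 + A)*(A + b))
(35781 + C)/(10224 + k(-85, 110)) = (35781 - 258)/(10224 + (110**2 - 175*110 - 175*(-85) + 110*(-85))) = 35523/(10224 + (12100 - 19250 + 14875 - 9350)) = 35523/(10224 - 1625) = 35523/8599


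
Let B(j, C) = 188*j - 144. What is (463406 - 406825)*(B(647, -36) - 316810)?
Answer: -11051287758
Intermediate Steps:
B(j, C) = -144 + 188*j
(463406 - 406825)*(B(647, -36) - 316810) = (463406 - 406825)*((-144 + 188*647) - 316810) = 56581*((-144 + 121636) - 316810) = 56581*(121492 - 316810) = 56581*(-195318) = -11051287758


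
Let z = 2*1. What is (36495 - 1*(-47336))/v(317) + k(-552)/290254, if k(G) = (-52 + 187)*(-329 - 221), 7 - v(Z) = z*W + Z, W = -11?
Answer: -12176833537/41796576 ≈ -291.34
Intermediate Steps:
z = 2
v(Z) = 29 - Z (v(Z) = 7 - (2*(-11) + Z) = 7 - (-22 + Z) = 7 + (22 - Z) = 29 - Z)
k(G) = -74250 (k(G) = 135*(-550) = -74250)
(36495 - 1*(-47336))/v(317) + k(-552)/290254 = (36495 - 1*(-47336))/(29 - 1*317) - 74250/290254 = (36495 + 47336)/(29 - 317) - 74250*1/290254 = 83831/(-288) - 37125/145127 = 83831*(-1/288) - 37125/145127 = -83831/288 - 37125/145127 = -12176833537/41796576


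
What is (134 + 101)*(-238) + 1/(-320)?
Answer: -17897601/320 ≈ -55930.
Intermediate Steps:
(134 + 101)*(-238) + 1/(-320) = 235*(-238) - 1/320 = -55930 - 1/320 = -17897601/320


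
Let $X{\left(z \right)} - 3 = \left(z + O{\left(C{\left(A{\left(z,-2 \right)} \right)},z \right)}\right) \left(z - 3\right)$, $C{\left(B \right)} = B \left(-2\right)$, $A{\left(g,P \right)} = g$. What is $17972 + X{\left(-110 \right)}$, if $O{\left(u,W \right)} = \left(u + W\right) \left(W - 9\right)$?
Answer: $1509575$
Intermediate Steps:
$C{\left(B \right)} = - 2 B$
$O{\left(u,W \right)} = \left(-9 + W\right) \left(W + u\right)$ ($O{\left(u,W \right)} = \left(W + u\right) \left(-9 + W\right) = \left(-9 + W\right) \left(W + u\right)$)
$X{\left(z \right)} = 3 + \left(-3 + z\right) \left(- z^{2} + 10 z\right)$ ($X{\left(z \right)} = 3 + \left(z + \left(z^{2} - 9 z - 9 \left(- 2 z\right) + z \left(- 2 z\right)\right)\right) \left(z - 3\right) = 3 + \left(z + \left(z^{2} - 9 z + 18 z - 2 z^{2}\right)\right) \left(-3 + z\right) = 3 + \left(z - \left(z^{2} - 9 z\right)\right) \left(-3 + z\right) = 3 + \left(- z^{2} + 10 z\right) \left(-3 + z\right) = 3 + \left(-3 + z\right) \left(- z^{2} + 10 z\right)$)
$17972 + X{\left(-110 \right)} = 17972 + \left(3 - \left(-110\right)^{3} - -3300 + 13 \left(-110\right)^{2}\right) = 17972 + \left(3 - -1331000 + 3300 + 13 \cdot 12100\right) = 17972 + \left(3 + 1331000 + 3300 + 157300\right) = 17972 + 1491603 = 1509575$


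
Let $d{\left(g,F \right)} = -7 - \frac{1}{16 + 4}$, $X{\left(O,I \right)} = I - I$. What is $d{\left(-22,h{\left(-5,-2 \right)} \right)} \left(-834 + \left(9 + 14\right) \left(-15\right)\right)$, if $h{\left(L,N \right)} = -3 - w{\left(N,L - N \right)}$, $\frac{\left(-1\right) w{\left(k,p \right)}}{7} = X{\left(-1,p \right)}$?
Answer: $\frac{166239}{20} \approx 8312.0$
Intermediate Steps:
$X{\left(O,I \right)} = 0$
$w{\left(k,p \right)} = 0$ ($w{\left(k,p \right)} = \left(-7\right) 0 = 0$)
$h{\left(L,N \right)} = -3$ ($h{\left(L,N \right)} = -3 - 0 = -3 + 0 = -3$)
$d{\left(g,F \right)} = - \frac{141}{20}$ ($d{\left(g,F \right)} = -7 - \frac{1}{20} = - \frac{141}{20}$)
$d{\left(-22,h{\left(-5,-2 \right)} \right)} \left(-834 + \left(9 + 14\right) \left(-15\right)\right) = - \frac{141 \left(-834 + \left(9 + 14\right) \left(-15\right)\right)}{20} = - \frac{141 \left(-834 + 23 \left(-15\right)\right)}{20} = - \frac{141 \left(-834 - 345\right)}{20} = \left(- \frac{141}{20}\right) \left(-1179\right) = \frac{166239}{20}$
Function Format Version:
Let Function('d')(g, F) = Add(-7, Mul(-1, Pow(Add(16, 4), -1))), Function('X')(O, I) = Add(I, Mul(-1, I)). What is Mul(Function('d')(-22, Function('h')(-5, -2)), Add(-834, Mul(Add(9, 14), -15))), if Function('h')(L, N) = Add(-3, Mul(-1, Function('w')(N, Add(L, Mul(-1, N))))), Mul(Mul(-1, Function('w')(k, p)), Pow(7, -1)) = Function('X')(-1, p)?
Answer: Rational(166239, 20) ≈ 8312.0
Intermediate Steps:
Function('X')(O, I) = 0
Function('w')(k, p) = 0 (Function('w')(k, p) = Mul(-7, 0) = 0)
Function('h')(L, N) = -3 (Function('h')(L, N) = Add(-3, Mul(-1, 0)) = Add(-3, 0) = -3)
Function('d')(g, F) = Rational(-141, 20) (Function('d')(g, F) = Add(-7, Mul(-1, Pow(20, -1))) = Add(-7, Mul(-1, Rational(1, 20))) = Add(-7, Rational(-1, 20)) = Rational(-141, 20))
Mul(Function('d')(-22, Function('h')(-5, -2)), Add(-834, Mul(Add(9, 14), -15))) = Mul(Rational(-141, 20), Add(-834, Mul(Add(9, 14), -15))) = Mul(Rational(-141, 20), Add(-834, Mul(23, -15))) = Mul(Rational(-141, 20), Add(-834, -345)) = Mul(Rational(-141, 20), -1179) = Rational(166239, 20)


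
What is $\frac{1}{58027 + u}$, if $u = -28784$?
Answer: $\frac{1}{29243} \approx 3.4196 \cdot 10^{-5}$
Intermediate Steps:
$\frac{1}{58027 + u} = \frac{1}{58027 - 28784} = \frac{1}{29243}$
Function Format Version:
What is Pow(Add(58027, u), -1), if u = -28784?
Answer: Rational(1, 29243) ≈ 3.4196e-5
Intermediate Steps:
Pow(Add(58027, u), -1) = Pow(Add(58027, -28784), -1) = Pow(29243, -1) = Rational(1, 29243)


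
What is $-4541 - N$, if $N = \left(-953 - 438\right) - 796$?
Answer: $-2354$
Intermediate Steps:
$N = -2187$ ($N = -1391 - 796 = -2187$)
$-4541 - N = -4541 - -2187 = -4541 + 2187 = -2354$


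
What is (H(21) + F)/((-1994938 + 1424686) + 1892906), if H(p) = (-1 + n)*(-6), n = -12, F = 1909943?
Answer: 1910021/1322654 ≈ 1.4441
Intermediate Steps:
H(p) = 78 (H(p) = (-1 - 12)*(-6) = -13*(-6) = 78)
(H(21) + F)/((-1994938 + 1424686) + 1892906) = (78 + 1909943)/((-1994938 + 1424686) + 1892906) = 1910021/(-570252 + 1892906) = 1910021/1322654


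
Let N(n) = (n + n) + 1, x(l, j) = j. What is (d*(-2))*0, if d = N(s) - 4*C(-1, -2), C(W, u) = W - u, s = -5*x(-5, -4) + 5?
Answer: 0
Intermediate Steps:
s = 25 (s = -5*(-4) + 5 = 20 + 5 = 25)
N(n) = 1 + 2*n (N(n) = 2*n + 1 = 1 + 2*n)
d = 47 (d = (1 + 2*25) - 4*(-1 - 1*(-2)) = (1 + 50) - 4*(-1 + 2) = 51 - 4*1 = 51 - 4 = 47)
(d*(-2))*0 = (47*(-2))*0 = -94*0 = 0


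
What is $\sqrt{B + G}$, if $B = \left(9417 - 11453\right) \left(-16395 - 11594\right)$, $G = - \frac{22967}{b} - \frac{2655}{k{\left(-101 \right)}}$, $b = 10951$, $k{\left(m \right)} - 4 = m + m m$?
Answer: $\frac{\sqrt{19380138216724565970302}}{18441484} \approx 7548.9$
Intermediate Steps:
$k{\left(m \right)} = 4 + m + m^{2}$ ($k{\left(m \right)} = 4 + \left(m + m m\right) = 4 + \left(m + m^{2}\right) = 4 + m + m^{2}$)
$G = - \frac{87044491}{36882968}$ ($G = - \frac{22967}{10951} - \frac{2655}{4 - 101 + \left(-101\right)^{2}} = \left(-22967\right) \frac{1}{10951} - \frac{2655}{4 - 101 + 10201} = - \frac{22967}{10951} - \frac{2655}{10104} = - \frac{22967}{10951} - \frac{885}{3368} = - \frac{87044491}{36882968} \approx -2.36$)
$B = 56985604$ ($B = \left(-2036\right) \left(-27989\right) = 56985604$)
$\sqrt{B + G} = \sqrt{56985604 - \frac{87044491}{36882968}} = \sqrt{\frac{2101798121748181}{36882968}} = \frac{\sqrt{19380138216724565970302}}{18441484}$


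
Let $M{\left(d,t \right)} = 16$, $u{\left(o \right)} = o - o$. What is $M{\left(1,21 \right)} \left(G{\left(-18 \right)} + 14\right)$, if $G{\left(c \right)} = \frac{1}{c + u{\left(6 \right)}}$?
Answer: $\frac{2008}{9} \approx 223.11$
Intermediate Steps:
$u{\left(o \right)} = 0$
$G{\left(c \right)} = \frac{1}{c}$ ($G{\left(c \right)} = \frac{1}{c + 0} = \frac{1}{c}$)
$M{\left(1,21 \right)} \left(G{\left(-18 \right)} + 14\right) = 16 \left(\frac{1}{-18} + 14\right) = 16 \left(- \frac{1}{18} + 14\right) = 16 \cdot \frac{251}{18} = \frac{2008}{9}$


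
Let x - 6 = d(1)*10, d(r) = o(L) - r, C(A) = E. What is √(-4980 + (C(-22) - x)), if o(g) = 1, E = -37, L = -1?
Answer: I*√5023 ≈ 70.873*I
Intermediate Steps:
C(A) = -37
d(r) = 1 - r
x = 6 (x = 6 + (1 - 1*1)*10 = 6 + (1 - 1)*10 = 6 + 0*10 = 6 + 0 = 6)
√(-4980 + (C(-22) - x)) = √(-4980 + (-37 - 1*6)) = √(-4980 + (-37 - 6)) = √(-4980 - 43) = √(-5023) = I*√5023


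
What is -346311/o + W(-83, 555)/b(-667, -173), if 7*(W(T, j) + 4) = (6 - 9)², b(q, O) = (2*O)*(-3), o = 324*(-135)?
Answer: 46582679/5885460 ≈ 7.9149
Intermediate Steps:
o = -43740
b(q, O) = -6*O
W(T, j) = -19/7 (W(T, j) = -4 + (6 - 9)²/7 = -4 + (⅐)*(-3)² = -4 + (⅐)*9 = -4 + 9/7 = -19/7)
-346311/o + W(-83, 555)/b(-667, -173) = -346311/(-43740) - 19/(7*((-6*(-173)))) = -346311*(-1/43740) - 19/7/1038 = 38479/4860 - 19/7*1/1038 = 38479/4860 - 19/7266 = 46582679/5885460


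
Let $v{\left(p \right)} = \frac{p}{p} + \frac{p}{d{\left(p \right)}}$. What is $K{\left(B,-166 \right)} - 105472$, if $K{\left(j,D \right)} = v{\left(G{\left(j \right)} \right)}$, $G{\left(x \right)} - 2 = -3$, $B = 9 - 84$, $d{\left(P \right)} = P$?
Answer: $-105470$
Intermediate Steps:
$B = -75$ ($B = 9 - 84 = -75$)
$G{\left(x \right)} = -1$ ($G{\left(x \right)} = 2 - 3 = -1$)
$v{\left(p \right)} = 2$ ($v{\left(p \right)} = \frac{p}{p} + \frac{p}{p} = 1 + 1 = 2$)
$K{\left(j,D \right)} = 2$
$K{\left(B,-166 \right)} - 105472 = 2 - 105472 = -105470$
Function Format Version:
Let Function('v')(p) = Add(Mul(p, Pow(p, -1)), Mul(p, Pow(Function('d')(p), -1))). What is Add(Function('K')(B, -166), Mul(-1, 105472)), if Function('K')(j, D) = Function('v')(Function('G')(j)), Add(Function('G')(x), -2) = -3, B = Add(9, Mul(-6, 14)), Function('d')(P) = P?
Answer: -105470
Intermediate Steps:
B = -75 (B = Add(9, -84) = -75)
Function('G')(x) = -1 (Function('G')(x) = Add(2, -3) = -1)
Function('v')(p) = 2 (Function('v')(p) = Add(Mul(p, Pow(p, -1)), Mul(p, Pow(p, -1))) = Add(1, 1) = 2)
Function('K')(j, D) = 2
Add(Function('K')(B, -166), Mul(-1, 105472)) = Add(2, Mul(-1, 105472)) = Add(2, -105472) = -105470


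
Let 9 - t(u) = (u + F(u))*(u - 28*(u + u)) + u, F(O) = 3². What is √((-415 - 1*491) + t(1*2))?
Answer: √311 ≈ 17.635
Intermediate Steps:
F(O) = 9
t(u) = 9 - u + 55*u*(9 + u) (t(u) = 9 - ((u + 9)*(u - 28*(u + u)) + u) = 9 - ((9 + u)*(u - 56*u) + u) = 9 - ((9 + u)*(-55*u) + u) = 9 - (-55*u*(9 + u) + u) = 9 - (u - 55*u*(9 + u)) = 9 + (-u + 55*u*(9 + u)) = 9 - u + 55*u*(9 + u))
√((-415 - 1*491) + t(1*2)) = √((-415 - 1*491) + (9 + 55*(1*2)² + 494*(1*2))) = √((-415 - 491) + (9 + 55*2² + 494*2)) = √(-906 + (9 + 55*4 + 988)) = √(-906 + (9 + 220 + 988)) = √(-906 + 1217) = √311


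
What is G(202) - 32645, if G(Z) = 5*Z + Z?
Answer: -31433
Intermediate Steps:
G(Z) = 6*Z
G(202) - 32645 = 6*202 - 32645 = 1212 - 32645 = -31433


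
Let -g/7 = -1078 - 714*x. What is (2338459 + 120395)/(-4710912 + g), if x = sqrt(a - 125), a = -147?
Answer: -2891222575641/5532111572761 - 12289352292*I*sqrt(17)/5532111572761 ≈ -0.52263 - 0.0091593*I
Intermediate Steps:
x = 4*I*sqrt(17) (x = sqrt(-147 - 125) = sqrt(-272) = 4*I*sqrt(17) ≈ 16.492*I)
g = 7546 + 19992*I*sqrt(17) (g = -7*(-1078 - 2856*I*sqrt(17)) = 7546 + 19992*I*sqrt(17) ≈ 7546.0 + 82429.0*I)
(2338459 + 120395)/(-4710912 + g) = (2338459 + 120395)/(-4710912 + (7546 + 19992*I*sqrt(17))) = 2458854/(-4703366 + 19992*I*sqrt(17))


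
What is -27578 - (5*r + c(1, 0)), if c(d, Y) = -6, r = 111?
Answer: -28127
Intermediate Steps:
-27578 - (5*r + c(1, 0)) = -27578 - (5*111 - 6) = -27578 - (555 - 6) = -27578 - 1*549 = -27578 - 549 = -28127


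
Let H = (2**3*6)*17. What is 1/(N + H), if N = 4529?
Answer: 1/5345 ≈ 0.00018709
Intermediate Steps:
H = 816 (H = (8*6)*17 = 48*17 = 816)
1/(N + H) = 1/(4529 + 816) = 1/5345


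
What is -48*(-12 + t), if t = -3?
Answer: 720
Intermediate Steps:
-48*(-12 + t) = -48*(-12 - 3) = -48*(-15) = 720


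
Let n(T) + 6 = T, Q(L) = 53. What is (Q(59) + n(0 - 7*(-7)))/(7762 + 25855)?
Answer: 96/33617 ≈ 0.0028557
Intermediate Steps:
n(T) = -6 + T
(Q(59) + n(0 - 7*(-7)))/(7762 + 25855) = (53 + (-6 + (0 - 7*(-7))))/(7762 + 25855) = (53 + (-6 + (0 + 49)))/33617 = (53 + (-6 + 49))*(1/33617) = (53 + 43)*(1/33617) = 96*(1/33617) = 96/33617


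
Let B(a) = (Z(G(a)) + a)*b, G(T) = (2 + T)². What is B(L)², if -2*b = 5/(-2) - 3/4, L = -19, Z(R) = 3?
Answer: 676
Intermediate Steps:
b = 13/8 (b = -(5/(-2) - 3/4)/2 = -(5*(-½) - 3*¼)/2 = -(-5/2 - ¾)/2 = -½*(-13/4) = 13/8 ≈ 1.6250)
B(a) = 39/8 + 13*a/8 (B(a) = (3 + a)*(13/8) = 39/8 + 13*a/8)
B(L)² = (39/8 + (13/8)*(-19))² = (39/8 - 247/8)² = (-26)² = 676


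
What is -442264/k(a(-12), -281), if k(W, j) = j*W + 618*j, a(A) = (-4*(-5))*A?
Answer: 221132/53109 ≈ 4.1637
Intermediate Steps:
a(A) = 20*A
k(W, j) = 618*j + W*j (k(W, j) = W*j + 618*j = 618*j + W*j)
-442264/k(a(-12), -281) = -442264*(-1/(281*(618 + 20*(-12)))) = -442264*(-1/(281*(618 - 240))) = -442264/((-281*378)) = -442264/(-106218) = -442264*(-1/106218) = 221132/53109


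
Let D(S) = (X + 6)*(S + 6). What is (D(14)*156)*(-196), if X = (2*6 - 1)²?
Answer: -77663040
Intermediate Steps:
X = 121 (X = (12 - 1)² = 11² = 121)
D(S) = 762 + 127*S (D(S) = (121 + 6)*(S + 6) = 127*(6 + S) = 762 + 127*S)
(D(14)*156)*(-196) = ((762 + 127*14)*156)*(-196) = ((762 + 1778)*156)*(-196) = (2540*156)*(-196) = 396240*(-196) = -77663040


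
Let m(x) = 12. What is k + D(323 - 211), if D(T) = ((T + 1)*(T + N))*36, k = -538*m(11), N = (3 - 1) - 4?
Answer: 441024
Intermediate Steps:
N = -2 (N = 2 - 4 = -2)
k = -6456 (k = -538*12 = -6456)
D(T) = 36*(1 + T)*(-2 + T) (D(T) = ((T + 1)*(T - 2))*36 = ((1 + T)*(-2 + T))*36 = 36*(1 + T)*(-2 + T))
k + D(323 - 211) = -6456 + (-72 - 36*(323 - 211) + 36*(323 - 211)²) = -6456 + (-72 - 36*112 + 36*112²) = -6456 + (-72 - 4032 + 36*12544) = -6456 + (-72 - 4032 + 451584) = -6456 + 447480 = 441024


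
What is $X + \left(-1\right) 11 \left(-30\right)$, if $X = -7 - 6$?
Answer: $317$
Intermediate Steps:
$X = -13$ ($X = -7 - 6 = -13$)
$X + \left(-1\right) 11 \left(-30\right) = -13 + \left(-1\right) 11 \left(-30\right) = -13 - -330 = -13 + 330 = 317$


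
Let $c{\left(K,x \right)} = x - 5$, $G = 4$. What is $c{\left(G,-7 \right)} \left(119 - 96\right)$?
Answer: $-276$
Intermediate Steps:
$c{\left(K,x \right)} = -5 + x$
$c{\left(G,-7 \right)} \left(119 - 96\right) = \left(-5 - 7\right) \left(119 - 96\right) = \left(-12\right) 23 = -276$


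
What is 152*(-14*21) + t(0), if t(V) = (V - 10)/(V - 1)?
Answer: -44678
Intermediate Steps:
t(V) = (-10 + V)/(-1 + V)
152*(-14*21) + t(0) = 152*(-14*21) + (-10 + 0)/(-1 + 0) = 152*(-294) - 10/(-1) = -44688 - 1*(-10) = -44688 + 10 = -44678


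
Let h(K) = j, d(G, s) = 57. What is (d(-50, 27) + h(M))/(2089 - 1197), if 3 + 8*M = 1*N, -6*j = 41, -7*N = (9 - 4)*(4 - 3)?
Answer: 301/5352 ≈ 0.056241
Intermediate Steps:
N = -5/7 (N = -(9 - 4)*(4 - 3)/7 = -5/7 ≈ -0.71429)
j = -41/6 (j = -⅙*41 = -41/6 ≈ -6.8333)
M = -13/28 (M = -3/8 + (1*(-5/7))/8 = -3/8 + (⅛)*(-5/7) = -3/8 - 5/56 = -13/28 ≈ -0.46429)
h(K) = -41/6
(d(-50, 27) + h(M))/(2089 - 1197) = (57 - 41/6)/(2089 - 1197) = (301/6)/892 = (301/6)*(1/892) = 301/5352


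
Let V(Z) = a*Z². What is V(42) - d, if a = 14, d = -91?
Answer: 24787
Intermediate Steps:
V(Z) = 14*Z²
V(42) - d = 14*42² - 1*(-91) = 14*1764 + 91 = 24696 + 91 = 24787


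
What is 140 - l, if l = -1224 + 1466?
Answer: -102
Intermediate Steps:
l = 242
140 - l = 140 - 1*242 = 140 - 242 = -102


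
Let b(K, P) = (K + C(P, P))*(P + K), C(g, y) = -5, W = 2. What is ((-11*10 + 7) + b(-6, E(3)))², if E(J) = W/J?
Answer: 17689/9 ≈ 1965.4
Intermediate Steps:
E(J) = 2/J
b(K, P) = (-5 + K)*(K + P) (b(K, P) = (K - 5)*(P + K) = (-5 + K)*(K + P))
((-11*10 + 7) + b(-6, E(3)))² = ((-11*10 + 7) + ((-6)² - 5*(-6) - 10/3 - 12/3))² = ((-110 + 7) + (36 + 30 - 10/3 - 12/3))² = (-103 + (36 + 30 - 5*⅔ - 6*⅔))² = (-103 + (36 + 30 - 10/3 - 4))² = (-103 + 176/3)² = (-133/3)² = 17689/9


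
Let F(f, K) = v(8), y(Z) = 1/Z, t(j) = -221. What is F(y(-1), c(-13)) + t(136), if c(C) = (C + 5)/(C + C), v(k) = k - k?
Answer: -221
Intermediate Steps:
v(k) = 0
c(C) = (5 + C)/(2*C) (c(C) = (5 + C)/((2*C)) = (5 + C)*(1/(2*C)) = (5 + C)/(2*C))
F(f, K) = 0
F(y(-1), c(-13)) + t(136) = 0 - 221 = -221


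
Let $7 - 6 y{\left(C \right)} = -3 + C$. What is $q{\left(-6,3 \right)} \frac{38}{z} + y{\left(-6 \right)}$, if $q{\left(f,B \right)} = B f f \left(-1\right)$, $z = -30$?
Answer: $\frac{2092}{15} \approx 139.47$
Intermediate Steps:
$y{\left(C \right)} = \frac{5}{3} - \frac{C}{6}$ ($y{\left(C \right)} = \frac{7}{6} - \frac{-3 + C}{6} = \frac{7}{6} - \left(- \frac{1}{2} + \frac{C}{6}\right) = \frac{5}{3} - \frac{C}{6}$)
$q{\left(f,B \right)} = - B f^{2}$ ($q{\left(f,B \right)} = B f^{2} \left(-1\right) = B \left(- f^{2}\right) = - B f^{2}$)
$q{\left(-6,3 \right)} \frac{38}{z} + y{\left(-6 \right)} = \left(-1\right) 3 \left(-6\right)^{2} \frac{38}{-30} + \left(\frac{5}{3} - -1\right) = \left(-1\right) 3 \cdot 36 \cdot 38 \left(- \frac{1}{30}\right) + \left(\frac{5}{3} + 1\right) = \left(-108\right) \left(- \frac{19}{15}\right) + \frac{8}{3} = \frac{684}{5} + \frac{8}{3} = \frac{2092}{15}$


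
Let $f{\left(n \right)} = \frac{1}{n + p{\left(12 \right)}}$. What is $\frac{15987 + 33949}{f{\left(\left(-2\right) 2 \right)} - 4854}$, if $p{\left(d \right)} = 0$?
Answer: $- \frac{199744}{19417} \approx -10.287$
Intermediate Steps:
$f{\left(n \right)} = \frac{1}{n}$ ($f{\left(n \right)} = \frac{1}{n + 0} = \frac{1}{n}$)
$\frac{15987 + 33949}{f{\left(\left(-2\right) 2 \right)} - 4854} = \frac{15987 + 33949}{\frac{1}{\left(-2\right) 2} - 4854} = \frac{49936}{\frac{1}{-4} + \left(-5957 + 1103\right)} = \frac{49936}{- \frac{1}{4} - 4854} = \frac{49936}{- \frac{19417}{4}} = 49936 \left(- \frac{4}{19417}\right) = - \frac{199744}{19417}$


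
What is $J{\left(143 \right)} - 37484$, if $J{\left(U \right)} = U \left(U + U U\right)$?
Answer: $2907172$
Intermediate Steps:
$J{\left(U \right)} = U \left(U + U^{2}\right)$
$J{\left(143 \right)} - 37484 = 143^{2} \left(1 + 143\right) - 37484 = 20449 \cdot 144 - 37484 = 2944656 - 37484 = 2907172$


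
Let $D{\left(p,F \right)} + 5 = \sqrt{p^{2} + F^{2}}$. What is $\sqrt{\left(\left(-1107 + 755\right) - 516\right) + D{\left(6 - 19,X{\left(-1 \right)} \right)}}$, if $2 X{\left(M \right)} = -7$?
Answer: $\frac{\sqrt{-3492 + 10 \sqrt{29}}}{2} \approx 29.318 i$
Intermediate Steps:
$X{\left(M \right)} = - \frac{7}{2}$ ($X{\left(M \right)} = \frac{1}{2} \left(-7\right) = - \frac{7}{2}$)
$D{\left(p,F \right)} = -5 + \sqrt{F^{2} + p^{2}}$ ($D{\left(p,F \right)} = -5 + \sqrt{p^{2} + F^{2}} = -5 + \sqrt{F^{2} + p^{2}}$)
$\sqrt{\left(\left(-1107 + 755\right) - 516\right) + D{\left(6 - 19,X{\left(-1 \right)} \right)}} = \sqrt{\left(\left(-1107 + 755\right) - 516\right) - \left(5 - \sqrt{\left(- \frac{7}{2}\right)^{2} + \left(6 - 19\right)^{2}}\right)} = \sqrt{\left(-352 - 516\right) - \left(5 - \sqrt{\frac{49}{4} + \left(6 - 19\right)^{2}}\right)} = \sqrt{-868 - \left(5 - \sqrt{\frac{49}{4} + \left(-13\right)^{2}}\right)} = \sqrt{-868 - \left(5 - \sqrt{\frac{49}{4} + 169}\right)} = \sqrt{-868 - \left(5 - \sqrt{\frac{725}{4}}\right)} = \sqrt{-868 - \left(5 - \frac{5 \sqrt{29}}{2}\right)} = \sqrt{-873 + \frac{5 \sqrt{29}}{2}}$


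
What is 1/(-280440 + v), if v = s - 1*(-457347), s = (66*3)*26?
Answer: 1/182055 ≈ 5.4928e-6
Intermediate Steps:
s = 5148 (s = 198*26 = 5148)
v = 462495 (v = 5148 - 1*(-457347) = 5148 + 457347 = 462495)
1/(-280440 + v) = 1/(-280440 + 462495) = 1/182055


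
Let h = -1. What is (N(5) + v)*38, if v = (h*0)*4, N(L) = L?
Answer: 190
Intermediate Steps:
v = 0 (v = -1*0*4 = 0*4 = 0)
(N(5) + v)*38 = (5 + 0)*38 = 5*38 = 190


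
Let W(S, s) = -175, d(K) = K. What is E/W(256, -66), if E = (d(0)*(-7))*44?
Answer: 0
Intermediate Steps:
E = 0 (E = (0*(-7))*44 = 0*44 = 0)
E/W(256, -66) = 0/(-175) = 0*(-1/175) = 0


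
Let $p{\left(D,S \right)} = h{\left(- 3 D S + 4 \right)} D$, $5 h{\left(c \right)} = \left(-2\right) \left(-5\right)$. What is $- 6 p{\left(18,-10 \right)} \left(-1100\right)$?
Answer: $237600$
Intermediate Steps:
$h{\left(c \right)} = 2$ ($h{\left(c \right)} = \frac{\left(-2\right) \left(-5\right)}{5} = \frac{1}{5} \cdot 10 = 2$)
$p{\left(D,S \right)} = 2 D$
$- 6 p{\left(18,-10 \right)} \left(-1100\right) = - 6 \cdot 2 \cdot 18 \left(-1100\right) = \left(-6\right) 36 \left(-1100\right) = \left(-216\right) \left(-1100\right) = 237600$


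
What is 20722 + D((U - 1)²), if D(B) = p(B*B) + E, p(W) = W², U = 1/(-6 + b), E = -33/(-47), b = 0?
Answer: 1636161502319/78941952 ≈ 20726.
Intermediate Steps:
E = 33/47 (E = -33*(-1/47) = 33/47 ≈ 0.70213)
U = -⅙ (U = 1/(-6 + 0) = 1/(-6) = -⅙ ≈ -0.16667)
D(B) = 33/47 + B⁴ (D(B) = (B*B)² + 33/47 = (B²)² + 33/47 = B⁴ + 33/47 = 33/47 + B⁴)
20722 + D((U - 1)²) = 20722 + (33/47 + ((-⅙ - 1)²)⁴) = 20722 + (33/47 + ((-7/6)²)⁴) = 20722 + (33/47 + (49/36)⁴) = 20722 + (33/47 + 5764801/1679616) = 20722 + 326372975/78941952 = 1636161502319/78941952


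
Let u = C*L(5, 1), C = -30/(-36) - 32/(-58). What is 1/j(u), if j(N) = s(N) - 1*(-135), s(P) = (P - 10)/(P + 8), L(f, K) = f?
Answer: 2597/350060 ≈ 0.0074187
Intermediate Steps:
C = 241/174 (C = -30*(-1/36) - 32*(-1/58) = ⅚ + 16/29 = 241/174 ≈ 1.3851)
s(P) = (-10 + P)/(8 + P)
u = 1205/174 (u = (241/174)*5 = 1205/174 ≈ 6.9253)
j(N) = 135 + (-10 + N)/(8 + N) (j(N) = (-10 + N)/(8 + N) - 1*(-135) = (-10 + N)/(8 + N) + 135 = 135 + (-10 + N)/(8 + N))
1/j(u) = 1/(2*(535 + 68*(1205/174))/(8 + 1205/174)) = 1/(2*(535 + 40970/87)/(2597/174)) = 1/(2*(174/2597)*(87515/87)) = 1/(350060/2597) = 2597/350060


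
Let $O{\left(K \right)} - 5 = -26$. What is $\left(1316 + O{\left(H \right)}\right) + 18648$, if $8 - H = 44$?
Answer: $19943$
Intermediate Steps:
$H = -36$ ($H = 8 - 44 = -36$)
$O{\left(K \right)} = -21$ ($O{\left(K \right)} = 5 - 26 = -21$)
$\left(1316 + O{\left(H \right)}\right) + 18648 = \left(1316 - 21\right) + 18648 = 1295 + 18648 = 19943$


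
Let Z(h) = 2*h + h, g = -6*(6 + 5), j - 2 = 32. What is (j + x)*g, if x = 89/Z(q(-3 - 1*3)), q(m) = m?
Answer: -5753/3 ≈ -1917.7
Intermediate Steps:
j = 34 (j = 2 + 32 = 34)
g = -66 (g = -6*11 = -66)
Z(h) = 3*h
x = -89/18 (x = 89/((3*(-3 - 1*3))) = 89/((3*(-3 - 3))) = 89/((3*(-6))) = 89/(-18) = 89*(-1/18) = -89/18 ≈ -4.9444)
(j + x)*g = (34 - 89/18)*(-66) = (523/18)*(-66) = -5753/3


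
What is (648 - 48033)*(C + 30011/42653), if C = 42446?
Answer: -6599196862605/3281 ≈ -2.0113e+9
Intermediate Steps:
(648 - 48033)*(C + 30011/42653) = (648 - 48033)*(42446 + 30011/42653) = -47385*(42446 + 30011*(1/42653)) = -47385*(42446 + 30011/42653) = -47385*1810479249/42653 = -6599196862605/3281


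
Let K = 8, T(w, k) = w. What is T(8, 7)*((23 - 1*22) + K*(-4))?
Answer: -248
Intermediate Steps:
T(8, 7)*((23 - 1*22) + K*(-4)) = 8*((23 - 1*22) + 8*(-4)) = 8*((23 - 22) - 32) = 8*(1 - 32) = 8*(-31) = -248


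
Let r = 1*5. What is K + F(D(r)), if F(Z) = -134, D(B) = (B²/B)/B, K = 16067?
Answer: 15933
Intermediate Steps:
r = 5
D(B) = 1 (D(B) = B/B = 1)
K + F(D(r)) = 16067 - 134 = 15933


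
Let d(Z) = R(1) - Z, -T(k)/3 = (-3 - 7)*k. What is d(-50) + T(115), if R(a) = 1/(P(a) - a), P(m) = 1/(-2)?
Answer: 10498/3 ≈ 3499.3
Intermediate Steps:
P(m) = -½ (P(m) = 1*(-½) = -½)
R(a) = 1/(-½ - a)
T(k) = 30*k (T(k) = -3*(-3 - 7)*k = -(-30)*k = 30*k)
d(Z) = -⅔ - Z (d(Z) = -2/(1 + 2*1) - Z = -2/(1 + 2) - Z = -2/3 - Z = -2*⅓ - Z = -⅔ - Z)
d(-50) + T(115) = (-⅔ - 1*(-50)) + 30*115 = (-⅔ + 50) + 3450 = 148/3 + 3450 = 10498/3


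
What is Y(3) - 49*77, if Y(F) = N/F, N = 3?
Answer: -3772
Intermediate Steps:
Y(F) = 3/F
Y(3) - 49*77 = 3/3 - 49*77 = 3*(⅓) - 3773 = 1 - 3773 = -3772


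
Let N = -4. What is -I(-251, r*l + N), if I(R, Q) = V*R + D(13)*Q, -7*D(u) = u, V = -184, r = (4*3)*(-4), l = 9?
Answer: -328956/7 ≈ -46994.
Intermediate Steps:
r = -48 (r = 12*(-4) = -48)
D(u) = -u/7
I(R, Q) = -184*R - 13*Q/7 (I(R, Q) = -184*R + (-⅐*13)*Q = -184*R - 13*Q/7)
-I(-251, r*l + N) = -(-184*(-251) - 13*(-48*9 - 4)/7) = -(46184 - 13*(-432 - 4)/7) = -(46184 - 13/7*(-436)) = -(46184 + 5668/7) = -1*328956/7 = -328956/7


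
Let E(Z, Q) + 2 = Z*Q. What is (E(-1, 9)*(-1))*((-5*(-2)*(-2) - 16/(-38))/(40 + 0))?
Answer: -1023/190 ≈ -5.3842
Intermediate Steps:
E(Z, Q) = -2 + Q*Z (E(Z, Q) = -2 + Z*Q = -2 + Q*Z)
(E(-1, 9)*(-1))*((-5*(-2)*(-2) - 16/(-38))/(40 + 0)) = ((-2 + 9*(-1))*(-1))*((-5*(-2)*(-2) - 16/(-38))/(40 + 0)) = ((-2 - 9)*(-1))*((10*(-2) - 16*(-1/38))/40) = (-11*(-1))*((-20 + 8/19)*(1/40)) = 11*(-372/19*1/40) = 11*(-93/190) = -1023/190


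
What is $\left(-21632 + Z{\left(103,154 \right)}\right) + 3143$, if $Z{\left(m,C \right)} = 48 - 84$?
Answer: $-18525$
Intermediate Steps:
$Z{\left(m,C \right)} = -36$
$\left(-21632 + Z{\left(103,154 \right)}\right) + 3143 = \left(-21632 - 36\right) + 3143 = -21668 + 3143 = -18525$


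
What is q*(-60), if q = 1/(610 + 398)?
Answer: -5/84 ≈ -0.059524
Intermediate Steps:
q = 1/1008 ≈ 0.00099206
q*(-60) = (1/1008)*(-60) = -5/84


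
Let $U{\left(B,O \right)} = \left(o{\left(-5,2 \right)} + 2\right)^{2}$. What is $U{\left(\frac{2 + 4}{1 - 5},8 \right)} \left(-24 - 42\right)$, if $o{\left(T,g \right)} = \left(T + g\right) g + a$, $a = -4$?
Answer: $-4224$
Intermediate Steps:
$o{\left(T,g \right)} = -4 + g \left(T + g\right)$ ($o{\left(T,g \right)} = \left(T + g\right) g - 4 = g \left(T + g\right) - 4 = -4 + g \left(T + g\right)$)
$U{\left(B,O \right)} = 64$ ($U{\left(B,O \right)} = \left(\left(-4 + 2^{2} - 10\right) + 2\right)^{2} = \left(\left(-4 + 4 - 10\right) + 2\right)^{2} = \left(-10 + 2\right)^{2} = \left(-8\right)^{2} = 64$)
$U{\left(\frac{2 + 4}{1 - 5},8 \right)} \left(-24 - 42\right) = 64 \left(-24 - 42\right) = 64 \left(-66\right) = -4224$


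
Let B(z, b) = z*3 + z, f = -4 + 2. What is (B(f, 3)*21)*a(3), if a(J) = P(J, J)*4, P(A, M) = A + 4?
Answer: -4704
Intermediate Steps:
P(A, M) = 4 + A
f = -2
B(z, b) = 4*z (B(z, b) = 3*z + z = 4*z)
a(J) = 16 + 4*J (a(J) = (4 + J)*4 = 16 + 4*J)
(B(f, 3)*21)*a(3) = ((4*(-2))*21)*(16 + 4*3) = (-8*21)*(16 + 12) = -168*28 = -4704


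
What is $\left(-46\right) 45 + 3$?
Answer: $-2067$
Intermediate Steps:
$\left(-46\right) 45 + 3 = -2070 + 3 = -2067$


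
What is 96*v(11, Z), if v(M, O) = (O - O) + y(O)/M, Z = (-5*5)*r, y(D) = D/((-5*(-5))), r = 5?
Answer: -480/11 ≈ -43.636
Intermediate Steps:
y(D) = D/25
Z = -125 (Z = -5*5*5 = -25*5 = -125)
v(M, O) = O/(25*M) (v(M, O) = (O - O) + (O/25)/M = 0 + O/(25*M) = O/(25*M))
96*v(11, Z) = 96*((1/25)*(-125)/11) = 96*((1/25)*(-125)*(1/11)) = 96*(-5/11) = -480/11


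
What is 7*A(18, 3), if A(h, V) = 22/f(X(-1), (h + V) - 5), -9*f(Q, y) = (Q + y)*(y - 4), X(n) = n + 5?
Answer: -231/40 ≈ -5.7750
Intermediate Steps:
X(n) = 5 + n
f(Q, y) = -(-4 + y)*(Q + y)/9 (f(Q, y) = -(Q + y)*(y - 4)/9 = -(Q + y)*(-4 + y)/9 = -(-4 + y)*(Q + y)/9)
A(h, V) = 22/(16/9 - (-5 + V + h)²/9) (A(h, V) = 22/(-((h + V) - 5)²/9 + 4*(5 - 1)/9 + 4*((h + V) - 5)/9 - (5 - 1)*((h + V) - 5)/9) = 22/(-((V + h) - 5)²/9 + (4/9)*4 + 4*((V + h) - 5)/9 - ⅑*4*((V + h) - 5)) = 22/(-(-5 + V + h)²/9 + 16/9 + 4*(-5 + V + h)/9 - ⅑*4*(-5 + V + h)) = 22/(-(-5 + V + h)²/9 + 16/9 + (-20/9 + 4*V/9 + 4*h/9) + (20/9 - 4*V/9 - 4*h/9)) = 22/(16/9 - (-5 + V + h)²/9))
7*A(18, 3) = 7*(-198/(-16 + (-5 + 3 + 18)²)) = 7*(-198/(-16 + 16²)) = 7*(-198/(-16 + 256)) = 7*(-198/240) = 7*(-198*1/240) = 7*(-33/40) = -231/40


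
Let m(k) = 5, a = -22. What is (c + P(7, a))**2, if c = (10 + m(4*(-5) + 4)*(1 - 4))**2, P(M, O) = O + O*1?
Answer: 361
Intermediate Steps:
P(M, O) = 2*O (P(M, O) = O + O = 2*O)
c = 25 (c = (10 + 5*(1 - 4))**2 = (10 + 5*(-3))**2 = (10 - 15)**2 = (-5)**2 = 25)
(c + P(7, a))**2 = (25 + 2*(-22))**2 = (25 - 44)**2 = (-19)**2 = 361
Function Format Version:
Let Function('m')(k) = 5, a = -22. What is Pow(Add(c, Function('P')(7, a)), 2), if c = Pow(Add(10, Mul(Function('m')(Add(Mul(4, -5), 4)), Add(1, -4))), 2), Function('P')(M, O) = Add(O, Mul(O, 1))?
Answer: 361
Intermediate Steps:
Function('P')(M, O) = Mul(2, O) (Function('P')(M, O) = Add(O, O) = Mul(2, O))
c = 25 (c = Pow(Add(10, Mul(5, Add(1, -4))), 2) = Pow(Add(10, Mul(5, -3)), 2) = Pow(Add(10, -15), 2) = Pow(-5, 2) = 25)
Pow(Add(c, Function('P')(7, a)), 2) = Pow(Add(25, Mul(2, -22)), 2) = Pow(Add(25, -44), 2) = Pow(-19, 2) = 361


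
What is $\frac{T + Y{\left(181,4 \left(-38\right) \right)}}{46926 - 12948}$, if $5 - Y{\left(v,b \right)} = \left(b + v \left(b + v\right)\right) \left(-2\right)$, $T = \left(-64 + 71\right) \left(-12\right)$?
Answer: $\frac{1445}{4854} \approx 0.29769$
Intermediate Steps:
$T = -84$ ($T = 7 \left(-12\right) = -84$)
$Y{\left(v,b \right)} = 5 + 2 b + 2 v \left(b + v\right)$ ($Y{\left(v,b \right)} = 5 - \left(b + v \left(b + v\right)\right) \left(-2\right) = 5 - \left(- 2 b - 2 v \left(b + v\right)\right) = 5 + \left(2 b + 2 v \left(b + v\right)\right) = 5 + 2 b + 2 v \left(b + v\right)$)
$\frac{T + Y{\left(181,4 \left(-38\right) \right)}}{46926 - 12948} = \frac{-84 + \left(5 + 2 \cdot 4 \left(-38\right) + 2 \cdot 181^{2} + 2 \cdot 4 \left(-38\right) 181\right)}{46926 - 12948} = \frac{-84 + \left(5 + 2 \left(-152\right) + 2 \cdot 32761 + 2 \left(-152\right) 181\right)}{33978} = \left(-84 + \left(5 - 304 + 65522 - 55024\right)\right) \frac{1}{33978} = \left(-84 + 10199\right) \frac{1}{33978} = 10115 \cdot \frac{1}{33978} = \frac{1445}{4854}$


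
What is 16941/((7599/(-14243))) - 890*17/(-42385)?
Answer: -681799318559/21472241 ≈ -31753.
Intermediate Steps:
16941/((7599/(-14243))) - 890*17/(-42385) = 16941/((7599*(-1/14243))) - 15130*(-1/42385) = 16941/(-7599/14243) + 3026/8477 = 16941*(-14243/7599) + 3026/8477 = -80430221/2533 + 3026/8477 = -681799318559/21472241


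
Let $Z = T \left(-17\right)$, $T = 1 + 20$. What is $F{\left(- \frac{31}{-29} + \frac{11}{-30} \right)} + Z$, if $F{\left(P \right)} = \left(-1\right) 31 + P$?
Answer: $- \frac{336949}{870} \approx -387.3$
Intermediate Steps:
$T = 21$
$F{\left(P \right)} = -31 + P$
$Z = -357$ ($Z = 21 \left(-17\right) = -357$)
$F{\left(- \frac{31}{-29} + \frac{11}{-30} \right)} + Z = \left(-31 + \left(- \frac{31}{-29} + \frac{11}{-30}\right)\right) - 357 = \left(-31 + \left(\left(-31\right) \left(- \frac{1}{29}\right) + 11 \left(- \frac{1}{30}\right)\right)\right) - 357 = \left(-31 + \left(\frac{31}{29} - \frac{11}{30}\right)\right) - 357 = \left(-31 + \frac{611}{870}\right) - 357 = - \frac{26359}{870} - 357 = - \frac{336949}{870}$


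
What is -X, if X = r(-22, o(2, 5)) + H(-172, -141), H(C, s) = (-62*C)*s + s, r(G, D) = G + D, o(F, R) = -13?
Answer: 1503800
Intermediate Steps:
r(G, D) = D + G
H(C, s) = s - 62*C*s (H(C, s) = -62*C*s + s = s - 62*C*s)
X = -1503800 (X = (-13 - 22) - 141*(1 - 62*(-172)) = -35 - 141*(1 + 10664) = -35 - 141*10665 = -35 - 1503765 = -1503800)
-X = -1*(-1503800) = 1503800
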